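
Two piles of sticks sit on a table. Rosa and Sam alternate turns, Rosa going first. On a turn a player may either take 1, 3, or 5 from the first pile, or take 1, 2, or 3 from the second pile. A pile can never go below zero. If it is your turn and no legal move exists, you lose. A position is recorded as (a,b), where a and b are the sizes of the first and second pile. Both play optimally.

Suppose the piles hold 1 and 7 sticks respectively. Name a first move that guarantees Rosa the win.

Positions with no move are L. A position that does have a move is losing for the player to move precisely when every available move leads to a winning position for the opponent. Fill in the labels:
No move ever increases a pile, so every position that can arise here has a ≤ 1 and b ≤ 7; it is enough to label the cells with 0 ≤ a ≤ 1 and 0 ≤ b ≤ 7.
Every move lowers a or b (never raises either), so fill the grid row by row in increasing a, and left to right within a row: each cell's successors are then already labelled.
      b=0  b=1  b=2  b=3  b=4  b=5  b=6  b=7
a=0:    L    W    W    W    L    W    W    W
a=1:    W    L    W    W    W    L    W    W
Cells with no legal move (terminal, hence L): (0,0).
The remaining L cells, each justified by listing all of its moves:
(0,4): moves to (0,3)(W), (0,2)(W), (0,1)(W); every one is W ⇒ L
(1,1): moves to (0,1)(W), (1,0)(W); every one is W ⇒ L
(1,5): moves to (0,5)(W), (1,4)(W), (1,3)(W), (1,2)(W); every one is W ⇒ L
Every other cell has at least one move into one of the L cells above, so it is W.
From (1,7), the L positions reachable in one move are: (1,5).

Move to (1,5).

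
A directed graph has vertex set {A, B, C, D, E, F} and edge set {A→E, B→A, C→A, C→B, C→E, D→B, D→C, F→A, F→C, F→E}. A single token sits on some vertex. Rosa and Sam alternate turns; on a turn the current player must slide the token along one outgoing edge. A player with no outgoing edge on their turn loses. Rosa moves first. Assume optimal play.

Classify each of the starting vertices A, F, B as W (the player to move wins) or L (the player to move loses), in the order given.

A: W, F: W, B: L

Label each position W (a win for the player to move) or L (a loss). A position with no legal move is L; any other position is W exactly when some move reaches an L, and L when every move reaches a W.
Every edge goes from a vertex to one that appears earlier in the order E, A, B, C, D, F, so processing vertices in that order labels each vertex after all of its successors.
E: no outgoing edge → L
A: reaches L-position E → W
B: only reaches A(W), which is W → L
C: reaches L-position B → W
D: reaches L-position B → W
F: reaches L-position E → W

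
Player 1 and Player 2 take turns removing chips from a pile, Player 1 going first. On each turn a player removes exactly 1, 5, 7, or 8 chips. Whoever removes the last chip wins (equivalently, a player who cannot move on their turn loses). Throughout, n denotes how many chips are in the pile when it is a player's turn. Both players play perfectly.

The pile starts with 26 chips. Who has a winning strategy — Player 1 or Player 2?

Player 1 wins.

Compute win/loss labels from the base case upward. A position with no move is L. Any other position is W if it can reach an L in one move, else L.
n=0: no move → L
n=1: W (go to 0, an L position)
n=2: L (sole option 1(W) is W)
n=3: W (go to 2, an L position)
n=4: L (sole option 3(W) is W)
n=5: W (go to 4, an L position)
n=6: L (options 5(W), 1(W) are all W)
n=7: W (go to 6, an L position)
n=8: W (go to 0, an L position)
n=9: W (go to 4, an L position)
n=10: W (go to 2, an L position)
n=11: W (go to 6, an L position)
n=12: W (go to 4, an L position)
n=13: W (go to 6, an L position)
n=14: W (go to 6, an L position)
n=15: L (options 14(W), 10(W), 8(W), 7(W) are all W)
n=16: W (go to 15, an L position)
n=17: L (options 16(W), 12(W), 10(W), 9(W) are all W)
n=18: W (go to 17, an L position)
n=19: L (options 18(W), 14(W), 12(W), 11(W) are all W)
n=20: W (go to 19, an L position)
n=21: L (options 20(W), 16(W), 14(W), 13(W) are all W)
n=22: W (go to 21, an L position)
n=23: W (go to 15, an L position)
n=24: W (go to 19, an L position)
n=25: W (go to 17, an L position)
n=26: W (go to 21, an L position)
The starting position 26 is W: Player 1 should remove 5, leaving 21, handing over an L position.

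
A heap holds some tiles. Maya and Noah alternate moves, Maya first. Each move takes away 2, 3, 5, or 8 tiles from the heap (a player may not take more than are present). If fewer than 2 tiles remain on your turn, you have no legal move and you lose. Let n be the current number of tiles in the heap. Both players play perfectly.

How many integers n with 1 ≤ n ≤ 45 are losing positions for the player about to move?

11

Work bottom-up. With no move the player to move loses. Otherwise the position is W if at least one move leads to an L position for the opponent, and L if every move leads to a W.
n=0: no move → L
n=1: no move → L
n=2: →0(L), so W
n=3: →1(L), so W
n=4: →1(L), so W
n=5: →0(L), so W
n=6: →1(L), so W
n=7: →5(W), 4(W), 2(W) — all W, so L
n=8: →0(L), so W
n=9: →7(L), so W
n=10: →7(L), so W
n=11: →9(W), 8(W), 6(W), 3(W) — all W, so L
n=12: →7(L), so W
n=13: →11(L), so W
n=14: →11(L), so W
n=15: →7(L), so W
n=16: →11(L), so W
n=17: →15(W), 14(W), 12(W), 9(W) — all W, so L
n=18: →16(W), 15(W), 13(W), 10(W) — all W, so L
n=19: →17(L), so W
n=20: →18(L), so W
n=21: →18(L), so W
n=22: →17(L), so W
n=23: →18(L), so W
n=24: →22(W), 21(W), 19(W), 16(W) — all W, so L
n=25: →17(L), so W
n=26: →24(L), so W
n=27: →24(L), so W
n=28: →26(W), 25(W), 23(W), 20(W) — all W, so L
n=29: →24(L), so W
n=30: →28(L), so W
n=31: →28(L), so W
n=32: →24(L), so W
n=33: →28(L), so W
n=34: →32(W), 31(W), 29(W), 26(W) — all W, so L
n=35: →33(W), 32(W), 30(W), 27(W) — all W, so L
n=36: →34(L), so W
n=37: →35(L), so W
n=38: →35(L), so W
n=39: →34(L), so W
n=40: →35(L), so W
n=41: →39(W), 38(W), 36(W), 33(W) — all W, so L
n=42: →34(L), so W
n=43: →41(L), so W
n=44: →41(L), so W
n=45: →43(W), 42(W), 40(W), 37(W) — all W, so L
L entries with 1 ≤ n ≤ 45 (n=0 is outside the asked range and is not counted): n = 1, 7, 11, 17, 18, 24, 28, 34, 35, 41, 45; that makes 11.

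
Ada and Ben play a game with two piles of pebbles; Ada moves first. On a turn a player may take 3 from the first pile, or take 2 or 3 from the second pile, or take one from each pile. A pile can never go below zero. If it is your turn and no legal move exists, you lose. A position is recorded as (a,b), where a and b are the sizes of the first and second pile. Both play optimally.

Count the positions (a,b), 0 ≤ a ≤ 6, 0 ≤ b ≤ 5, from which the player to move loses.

17

Classify positions by backward induction: terminal positions (no move available) are L. From any other position, the mover wins iff some move reaches an L.
Every move lowers a or b (never raises either), so fill the grid row by row in increasing a, and left to right within a row: each cell's successors are then already labelled.
      b=0  b=1  b=2  b=3  b=4  b=5
a=0:    L    L    W    W    W    L
a=1:    L    W    W    W    L    L
a=2:    L    W    W    W    L    W
a=3:    W    W    L    L    W    W
a=4:    W    L    L    W    W    W
a=5:    W    L    W    W    W    L
a=6:    L    L    W    W    W    L
Cells with no legal move (terminal, hence L): (0,0), (0,1), (1,0), (2,0).
The remaining L cells, each justified by listing all of its moves:
(0,5): moves to (0,3)(W), (0,2)(W); every one is W ⇒ L
(1,4): moves to (1,2)(W), (1,1)(W), (0,3)(W); every one is W ⇒ L
(1,5): moves to (1,3)(W), (1,2)(W), (0,4)(W); every one is W ⇒ L
(2,4): moves to (2,2)(W), (2,1)(W), (1,3)(W); every one is W ⇒ L
(3,2): moves to (0,2)(W), (3,0)(W), (2,1)(W); every one is W ⇒ L
(3,3): moves to (0,3)(W), (3,1)(W), (3,0)(W), (2,2)(W); every one is W ⇒ L
(4,1): moves to (1,1)(W), (3,0)(W); every one is W ⇒ L
(4,2): moves to (1,2)(W), (4,0)(W), (3,1)(W); every one is W ⇒ L
(5,1): moves to (2,1)(W), (4,0)(W); every one is W ⇒ L
(5,5): moves to (2,5)(W), (5,3)(W), (5,2)(W), (4,4)(W); every one is W ⇒ L
(6,0): the only move is to (3,0)(W), a W ⇒ L
(6,1): moves to (3,1)(W), (5,0)(W); every one is W ⇒ L
(6,5): moves to (3,5)(W), (6,3)(W), (6,2)(W), (5,4)(W); every one is W ⇒ L
Every other cell has at least one move into one of the L cells above, so it is W.
L cells per row: a=0: 3, a=1: 3, a=2: 2, a=3: 2, a=4: 2, a=5: 2, a=6: 3; total 17.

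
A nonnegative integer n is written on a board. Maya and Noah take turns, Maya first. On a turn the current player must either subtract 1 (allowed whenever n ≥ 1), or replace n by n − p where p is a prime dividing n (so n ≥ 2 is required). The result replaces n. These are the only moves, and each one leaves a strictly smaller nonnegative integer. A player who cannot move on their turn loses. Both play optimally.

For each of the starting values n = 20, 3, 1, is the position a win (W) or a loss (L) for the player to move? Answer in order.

20: L, 3: W, 1: W

Label each position W (a win for the player to move) or L (a loss). A position with no legal move is L; any other position is W exactly when some move reaches an L, and L when every move reaches a W.
n=0: no move → L
n=1: reaches L-position 0 → W
n=2: reaches L-position 0 → W
n=3: reaches L-position 0 → W
n=4: only reaches 2(W), 3(W), all W → L
n=5: reaches L-position 0 → W
n=6: reaches L-position 4 → W
n=7: reaches L-position 0 → W
n=8: only reaches 6(W), 7(W), all W → L
n=9: reaches L-position 8 → W
n=10: reaches L-position 8 → W
n=11: reaches L-position 0 → W
n=12: only reaches 9(W), 10(W), 11(W), all W → L
n=13: reaches L-position 0 → W
n=14: reaches L-position 12 → W
n=15: reaches L-position 12 → W
n=16: only reaches 14(W), 15(W), all W → L
n=17: reaches L-position 0 → W
n=18: reaches L-position 16 → W
n=19: reaches L-position 0 → W
n=20: only reaches 15(W), 18(W), 19(W), all W → L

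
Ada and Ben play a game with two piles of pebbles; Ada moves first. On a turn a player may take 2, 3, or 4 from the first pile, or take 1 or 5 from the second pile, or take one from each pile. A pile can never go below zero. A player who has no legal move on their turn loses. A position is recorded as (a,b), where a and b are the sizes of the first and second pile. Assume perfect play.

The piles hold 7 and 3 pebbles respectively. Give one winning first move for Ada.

Move to (4,3).

Build the W/L table. Terminal = L. A non-terminal position is W if it has a move to some L; otherwise it is L.
No move ever increases a pile, so every position that can arise here has a ≤ 7 and b ≤ 3; it is enough to label the cells with 0 ≤ a ≤ 7 and 0 ≤ b ≤ 3.
Every move lowers a or b (never raises either), so fill the grid row by row in increasing a, and left to right within a row: each cell's successors are then already labelled.
      b=0  b=1  b=2  b=3
a=0:    L    W    L    W
a=1:    L    W    L    W
a=2:    W    W    W    W
a=3:    W    L    W    L
a=4:    W    L    W    L
a=5:    W    W    W    W
a=6:    L    W    L    W
a=7:    L    W    L    W
Cells with no legal move (terminal, hence L): (0,0), (1,0).
The remaining L cells, each justified by listing all of its moves:
(0,2): →(0,1)(W) only, which is W, so L
(1,2): →(1,1)(W), (0,1)(W) — all W, so L
(3,1): →(1,1)(W), (0,1)(W), (3,0)(W), (2,0)(W) — all W, so L
(3,3): →(1,3)(W), (0,3)(W), (3,2)(W), (2,2)(W) — all W, so L
(4,1): →(2,1)(W), (1,1)(W), (0,1)(W), (4,0)(W), (3,0)(W) — all W, so L
(4,3): →(2,3)(W), (1,3)(W), (0,3)(W), (4,2)(W), (3,2)(W) — all W, so L
(6,0): →(4,0)(W), (3,0)(W), (2,0)(W) — all W, so L
(6,2): →(4,2)(W), (3,2)(W), (2,2)(W), (6,1)(W), (5,1)(W) — all W, so L
(7,0): →(5,0)(W), (4,0)(W), (3,0)(W) — all W, so L
(7,2): →(5,2)(W), (4,2)(W), (3,2)(W), (7,1)(W), (6,1)(W) — all W, so L
Every other cell has at least one move into one of the L cells above, so it is W.
From (7,3), the L positions reachable in one move are: (4,3), (3,3), (7,2), (6,2). Any move reaching one of these is winning.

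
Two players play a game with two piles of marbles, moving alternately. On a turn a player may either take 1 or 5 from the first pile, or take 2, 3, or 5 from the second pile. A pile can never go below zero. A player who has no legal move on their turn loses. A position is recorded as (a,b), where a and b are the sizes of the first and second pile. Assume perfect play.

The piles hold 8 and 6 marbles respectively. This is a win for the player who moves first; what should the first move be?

Move to (8,1).

Build the W/L table. Terminal = L. A non-terminal position is W if it has a move to some L; otherwise it is L.
No move ever increases a pile, so every position that can arise here has a ≤ 8 and b ≤ 6; it is enough to label the cells with 0 ≤ a ≤ 8 and 0 ≤ b ≤ 6.
Every move lowers a or b (never raises either), so fill the grid row by row in increasing a, and left to right within a row: each cell's successors are then already labelled.
      b=0  b=1  b=2  b=3  b=4  b=5  b=6
a=0:    L    L    W    W    W    W    W
a=1:    W    W    L    L    W    W    W
a=2:    L    L    W    W    W    W    W
a=3:    W    W    L    L    W    W    W
a=4:    L    L    W    W    W    W    W
a=5:    W    W    L    L    W    W    W
a=6:    L    L    W    W    W    W    W
a=7:    W    W    L    L    W    W    W
a=8:    L    L    W    W    W    W    W
Cells with no legal move (terminal, hence L): (0,0), (0,1).
The remaining L cells, each justified by listing all of its moves:
(1,2): only reaches (0,2)(W), (1,0)(W), all W → L
(1,3): only reaches (0,3)(W), (1,1)(W), (1,0)(W), all W → L
(2,0): only reaches (1,0)(W), which is W → L
(2,1): only reaches (1,1)(W), which is W → L
(3,2): only reaches (2,2)(W), (3,0)(W), all W → L
(3,3): only reaches (2,3)(W), (3,1)(W), (3,0)(W), all W → L
(4,0): only reaches (3,0)(W), which is W → L
(4,1): only reaches (3,1)(W), which is W → L
(5,2): only reaches (4,2)(W), (0,2)(W), (5,0)(W), all W → L
(5,3): only reaches (4,3)(W), (0,3)(W), (5,1)(W), (5,0)(W), all W → L
(6,0): only reaches (5,0)(W), (1,0)(W), all W → L
(6,1): only reaches (5,1)(W), (1,1)(W), all W → L
(7,2): only reaches (6,2)(W), (2,2)(W), (7,0)(W), all W → L
(7,3): only reaches (6,3)(W), (2,3)(W), (7,1)(W), (7,0)(W), all W → L
(8,0): only reaches (7,0)(W), (3,0)(W), all W → L
(8,1): only reaches (7,1)(W), (3,1)(W), all W → L
Every other cell has at least one move into one of the L cells above, so it is W.
From (8,6), the L positions reachable in one move are: (8,1).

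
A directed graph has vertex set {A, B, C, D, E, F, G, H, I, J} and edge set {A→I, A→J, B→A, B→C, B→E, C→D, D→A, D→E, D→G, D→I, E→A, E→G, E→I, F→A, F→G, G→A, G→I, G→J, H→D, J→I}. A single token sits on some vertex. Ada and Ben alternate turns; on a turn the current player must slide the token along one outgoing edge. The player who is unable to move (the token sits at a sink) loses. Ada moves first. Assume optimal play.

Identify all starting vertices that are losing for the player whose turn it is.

C, F, H, I

Classify positions by backward induction: terminal positions (no move available) are L. From any other position, the mover wins iff some move reaches an L.
Every edge goes from a vertex to one that appears earlier in the order I, J, A, G, E, D, C, F, B, H, so processing vertices in that order labels each vertex after all of its successors.
I: no outgoing edge → L
J: W (go to I, an L position)
A: W (go to I, an L position)
G: W (go to I, an L position)
E: W (go to I, an L position)
D: W (go to I, an L position)
C: L (sole option D(W) is W)
F: L (options G(W), A(W) are all W)
B: W (go to C, an L position)
H: L (sole option D(W) is W)
The losing starting vertices are exactly the entries labelled L in this table (4 of them).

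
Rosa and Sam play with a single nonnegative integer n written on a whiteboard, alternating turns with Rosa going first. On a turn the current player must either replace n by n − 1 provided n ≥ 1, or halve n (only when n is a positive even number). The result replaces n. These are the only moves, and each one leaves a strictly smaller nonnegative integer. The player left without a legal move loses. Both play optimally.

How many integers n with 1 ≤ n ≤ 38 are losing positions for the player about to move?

18

Work bottom-up. With no move the player to move loses. Otherwise the position is W if at least one move leads to an L position for the opponent, and L if every move leads to a W.
n=0: no move → L
n=1: W (go to 0, an L position)
n=2: L (sole option 1(W) is W)
n=3: W (go to 2, an L position)
n=4: W (go to 2, an L position)
n=5: L (sole option 4(W) is W)
n=6: W (go to 5, an L position)
n=7: L (sole option 6(W) is W)
n=8: W (go to 7, an L position)
n=9: L (sole option 8(W) is W)
n=10: W (go to 5, an L position)
n=11: L (sole option 10(W) is W)
n=12: W (go to 11, an L position)
n=13: L (sole option 12(W) is W)
n=14: W (go to 7, an L position)
n=15: L (sole option 14(W) is W)
n=16: W (go to 15, an L position)
n=17: L (sole option 16(W) is W)
n=18: W (go to 9, an L position)
n=19: L (sole option 18(W) is W)
n=20: W (go to 19, an L position)
n=21: L (sole option 20(W) is W)
n=22: W (go to 11, an L position)
n=23: L (sole option 22(W) is W)
n=24: W (go to 23, an L position)
n=25: L (sole option 24(W) is W)
n=26: W (go to 13, an L position)
n=27: L (sole option 26(W) is W)
n=28: W (go to 27, an L position)
n=29: L (sole option 28(W) is W)
n=30: W (go to 15, an L position)
n=31: L (sole option 30(W) is W)
n=32: W (go to 31, an L position)
n=33: L (sole option 32(W) is W)
n=34: W (go to 17, an L position)
n=35: L (sole option 34(W) is W)
n=36: W (go to 35, an L position)
n=37: L (sole option 36(W) is W)
n=38: W (go to 19, an L position)
L entries with 1 ≤ n ≤ 38 (n=0 is outside the asked range and is not counted): n = 2, 5, 7, 9, 11, 13, 15, 17, 19, 21, 23, 25, 27, 29, 31, 33, 35, 37; that makes 18.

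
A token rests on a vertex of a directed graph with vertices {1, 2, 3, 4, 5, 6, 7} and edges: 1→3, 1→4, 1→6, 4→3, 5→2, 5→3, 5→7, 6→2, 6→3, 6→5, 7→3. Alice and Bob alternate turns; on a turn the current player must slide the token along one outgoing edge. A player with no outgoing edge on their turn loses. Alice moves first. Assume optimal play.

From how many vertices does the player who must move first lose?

Classify positions by backward induction: terminal positions (no move available) are L. From any other position, the mover wins iff some move reaches an L.
Every edge goes from a vertex to one that appears earlier in the order 3, 2, 7, 5, 6, 4, 1, so processing vertices in that order labels each vertex after all of its successors.
3: no outgoing edge → L
2: no outgoing edge → L
7: W (go to 3, an L position)
5: W (go to 2, an L position)
6: W (go to 2, an L position)
4: W (go to 3, an L position)
1: W (go to 3, an L position)
The L vertices are 2, 3; that is 2 in all.

2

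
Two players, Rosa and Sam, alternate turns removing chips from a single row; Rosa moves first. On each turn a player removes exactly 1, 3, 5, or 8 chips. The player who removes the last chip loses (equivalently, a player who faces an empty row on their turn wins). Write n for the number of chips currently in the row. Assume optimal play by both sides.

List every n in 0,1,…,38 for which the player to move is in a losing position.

1, 3, 5, 7, 14, 16, 18, 20, 27, 29, 31, 33

Classify positions by backward induction: terminal positions (no move available) are W. From any other position, the mover wins iff some move reaches an L.
n=0: no move; the opponent has just taken the last chip and therefore loses → W
n=1: →0(W) only, which is W, so L
n=2: →1(L), so W
n=3: →2(W), 0(W) — all W, so L
n=4: →3(L), so W
n=5: →4(W), 2(W), 0(W) — all W, so L
n=6: →5(L), so W
n=7: →6(W), 4(W), 2(W) — all W, so L
n=8: →7(L), so W
n=9: →1(L), so W
n=10: →7(L), so W
n=11: →3(L), so W
n=12: →7(L), so W
n=13: →5(L), so W
n=14: →13(W), 11(W), 9(W), 6(W) — all W, so L
n=15: →14(L), so W
n=16: →15(W), 13(W), 11(W), 8(W) — all W, so L
n=17: →16(L), so W
n=18: →17(W), 15(W), 13(W), 10(W) — all W, so L
n=19: →18(L), so W
n=20: →19(W), 17(W), 15(W), 12(W) — all W, so L
n=21: →20(L), so W
n=22: →14(L), so W
n=23: →20(L), so W
n=24: →16(L), so W
n=25: →20(L), so W
n=26: →18(L), so W
n=27: →26(W), 24(W), 22(W), 19(W) — all W, so L
n=28: →27(L), so W
n=29: →28(W), 26(W), 24(W), 21(W) — all W, so L
n=30: →29(L), so W
n=31: →30(W), 28(W), 26(W), 23(W) — all W, so L
n=32: →31(L), so W
n=33: →32(W), 30(W), 28(W), 25(W) — all W, so L
n=34: →33(L), so W
n=35: →27(L), so W
n=36: →33(L), so W
n=37: →29(L), so W
n=38: →33(L), so W
Reading off the rows marked L gives the requested list; there are 12 such values of n.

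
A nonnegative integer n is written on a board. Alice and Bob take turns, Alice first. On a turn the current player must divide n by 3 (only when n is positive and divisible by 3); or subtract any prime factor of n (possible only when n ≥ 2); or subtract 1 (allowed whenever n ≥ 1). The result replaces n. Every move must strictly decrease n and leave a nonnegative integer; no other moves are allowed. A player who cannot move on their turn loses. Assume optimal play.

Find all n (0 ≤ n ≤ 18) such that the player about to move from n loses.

Work bottom-up. With no move the player to move loses. Otherwise the position is W if at least one move leads to an L position for the opponent, and L if every move leads to a W.
n=0: no move → L
n=1: →0(L), so W
n=2: →0(L), so W
n=3: →0(L), so W
n=4: →2(W), 3(W) — all W, so L
n=5: →0(L), so W
n=6: →4(L), so W
n=7: →0(L), so W
n=8: →6(W), 7(W) — all W, so L
n=9: →8(L), so W
n=10: →8(L), so W
n=11: →0(L), so W
n=12: →4(L), so W
n=13: →0(L), so W
n=14: →7(W), 12(W), 13(W) — all W, so L
n=15: →14(L), so W
n=16: →14(L), so W
n=17: →0(L), so W
n=18: →6(W), 15(W), 16(W), 17(W) — all W, so L
The losing starting values of n are exactly the entries labelled L in this table (5 of them).

0, 4, 8, 14, 18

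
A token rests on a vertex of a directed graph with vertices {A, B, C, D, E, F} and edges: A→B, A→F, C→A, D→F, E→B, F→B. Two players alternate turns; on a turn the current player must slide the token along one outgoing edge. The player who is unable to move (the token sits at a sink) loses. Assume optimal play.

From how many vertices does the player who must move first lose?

3

Work bottom-up. With no move the player to move loses. Otherwise the position is W if at least one move leads to an L position for the opponent, and L if every move leads to a W.
Every edge goes from a vertex to one that appears earlier in the order B, F, A, E, C, D, so processing vertices in that order labels each vertex after all of its successors.
B: no outgoing edge → L
F: W (go to B, an L position)
A: W (go to B, an L position)
E: W (go to B, an L position)
C: L (sole option A(W) is W)
D: L (sole option F(W) is W)
The L vertices are B, C, D; that is 3 in all.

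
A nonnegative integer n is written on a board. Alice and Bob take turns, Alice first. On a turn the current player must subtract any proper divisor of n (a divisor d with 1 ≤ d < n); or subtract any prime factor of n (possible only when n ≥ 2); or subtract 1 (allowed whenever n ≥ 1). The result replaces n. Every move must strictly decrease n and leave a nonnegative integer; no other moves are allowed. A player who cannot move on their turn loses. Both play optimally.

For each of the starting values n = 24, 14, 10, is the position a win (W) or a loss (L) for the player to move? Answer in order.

24: W, 14: L, 10: W

Work bottom-up. With no move the player to move loses. Otherwise the position is W if at least one move leads to an L position for the opponent, and L if every move leads to a W.
n=0: no move → L
n=1: →0(L), so W
n=2: →0(L), so W
n=3: →0(L), so W
n=4: →2(W), 3(W) — all W, so L
n=5: →0(L), so W
n=6: →4(L), so W
n=7: →0(L), so W
n=8: →4(L), so W
n=9: →6(W), 8(W) — all W, so L
n=10: →9(L), so W
n=11: →0(L), so W
n=12: →9(L), so W
n=13: →0(L), so W
n=14: →7(W), 12(W), 13(W) — all W, so L
n=15: →14(L), so W
n=16: →14(L), so W
n=17: →0(L), so W
n=18: →9(L), so W
n=19: →0(L), so W
n=20: →10(W), 15(W), 16(W), 18(W), 19(W) — all W, so L
n=21: →14(L), so W
n=22: →20(L), so W
n=23: →0(L), so W
n=24: →20(L), so W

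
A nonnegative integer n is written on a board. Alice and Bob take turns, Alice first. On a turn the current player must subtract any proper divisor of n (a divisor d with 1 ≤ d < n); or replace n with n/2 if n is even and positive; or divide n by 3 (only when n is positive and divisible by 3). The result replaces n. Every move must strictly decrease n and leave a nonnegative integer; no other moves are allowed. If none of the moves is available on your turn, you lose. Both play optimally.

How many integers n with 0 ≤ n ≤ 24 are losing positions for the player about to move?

11

Classify positions by backward induction: terminal positions (no move available) are L. From any other position, the mover wins iff some move reaches an L.
n=0: no move → L
n=1: no move → L
n=2: W (go to 1, an L position)
n=3: W (go to 1, an L position)
n=4: L (options 2(W), 3(W) are all W)
n=5: W (go to 4, an L position)
n=6: W (go to 4, an L position)
n=7: L (sole option 6(W) is W)
n=8: W (go to 4, an L position)
n=9: L (options 3(W), 6(W), 8(W) are all W)
n=10: W (go to 9, an L position)
n=11: L (sole option 10(W) is W)
n=12: W (go to 4, an L position)
n=13: L (sole option 12(W) is W)
n=14: W (go to 7, an L position)
n=15: L (options 5(W), 10(W), 12(W), 14(W) are all W)
n=16: W (go to 15, an L position)
n=17: L (sole option 16(W) is W)
n=18: W (go to 9, an L position)
n=19: L (sole option 18(W) is W)
n=20: W (go to 15, an L position)
n=21: W (go to 7, an L position)
n=22: W (go to 11, an L position)
n=23: L (sole option 22(W) is W)
n=24: W (go to 23, an L position)
L entries with 0 ≤ n ≤ 24: n = 0, 1, 4, 7, 9, 11, 13, 15, 17, 19, 23; that makes 11.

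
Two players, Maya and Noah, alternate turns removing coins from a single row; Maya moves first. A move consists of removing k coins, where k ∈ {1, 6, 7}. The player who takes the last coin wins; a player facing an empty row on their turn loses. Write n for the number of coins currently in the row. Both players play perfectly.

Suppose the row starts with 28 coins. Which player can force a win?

Work bottom-up. With no move the player to move loses. Otherwise the position is W if at least one move leads to an L position for the opponent, and L if every move leads to a W.
n=0: no move → L
n=1: W (go to 0, an L position)
n=2: L (sole option 1(W) is W)
n=3: W (go to 2, an L position)
n=4: L (sole option 3(W) is W)
n=5: W (go to 4, an L position)
n=6: W (go to 0, an L position)
n=7: W (go to 0, an L position)
n=8: W (go to 2, an L position)
n=9: W (go to 2, an L position)
n=10: W (go to 4, an L position)
n=11: W (go to 4, an L position)
n=12: L (options 11(W), 6(W), 5(W) are all W)
n=13: W (go to 12, an L position)
n=14: L (options 13(W), 8(W), 7(W) are all W)
n=15: W (go to 14, an L position)
n=16: L (options 15(W), 10(W), 9(W) are all W)
n=17: W (go to 16, an L position)
n=18: W (go to 12, an L position)
n=19: W (go to 12, an L position)
n=20: W (go to 14, an L position)
n=21: W (go to 14, an L position)
n=22: W (go to 16, an L position)
n=23: W (go to 16, an L position)
n=24: L (options 23(W), 18(W), 17(W) are all W)
n=25: W (go to 24, an L position)
n=26: L (options 25(W), 20(W), 19(W) are all W)
n=27: W (go to 26, an L position)
n=28: L (options 27(W), 22(W), 21(W) are all W)
Every move from 28 reaches a W position, so the mover loses.

Noah wins.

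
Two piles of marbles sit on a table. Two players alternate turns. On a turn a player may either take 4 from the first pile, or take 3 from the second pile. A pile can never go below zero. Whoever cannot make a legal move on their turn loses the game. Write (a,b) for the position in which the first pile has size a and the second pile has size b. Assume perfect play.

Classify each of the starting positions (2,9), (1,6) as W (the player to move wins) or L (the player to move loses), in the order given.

Work bottom-up. With no move the player to move loses. Otherwise the position is W if at least one move leads to an L position for the opponent, and L if every move leads to a W.
No move ever increases a pile, so every position that can arise here has a ≤ 2 and b ≤ 9; it is enough to label the cells with 0 ≤ a ≤ 2 and 0 ≤ b ≤ 9.
Every move lowers a or b (never raises either), so fill the grid row by row in increasing a, and left to right within a row: each cell's successors are then already labelled.
      b=0  b=1  b=2  b=3  b=4  b=5  b=6  b=7  b=8  b=9
a=0:    L    L    L    W    W    W    L    L    L    W
a=1:    L    L    L    W    W    W    L    L    L    W
a=2:    L    L    L    W    W    W    L    L    L    W
Cells with no legal move (terminal, hence L): (0,0), (0,1), (0,2), (1,0), (1,1), (1,2), (2,0), (2,1), (2,2).
The remaining L cells, each justified by listing all of its moves:
(0,6): →(0,3)(W) only, which is W, so L
(0,7): →(0,4)(W) only, which is W, so L
(0,8): →(0,5)(W) only, which is W, so L
(1,6): →(1,3)(W) only, which is W, so L
(1,7): →(1,4)(W) only, which is W, so L
(1,8): →(1,5)(W) only, which is W, so L
(2,6): →(2,3)(W) only, which is W, so L
(2,7): →(2,4)(W) only, which is W, so L
(2,8): →(2,5)(W) only, which is W, so L
Every other cell has at least one move into one of the L cells above, so it is W.
(2,9): the move to (2,6) reaches an L cell, so W
(1,6): one of the L cells justified above, so L

(2,9): W, (1,6): L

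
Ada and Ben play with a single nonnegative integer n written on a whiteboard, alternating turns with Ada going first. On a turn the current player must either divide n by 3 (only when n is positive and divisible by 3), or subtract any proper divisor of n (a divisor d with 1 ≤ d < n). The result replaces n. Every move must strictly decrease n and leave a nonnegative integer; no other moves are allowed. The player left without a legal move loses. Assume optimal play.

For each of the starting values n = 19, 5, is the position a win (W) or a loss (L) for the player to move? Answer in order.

19: L, 5: W

Compute win/loss labels from the base case upward. A position with no move is L. Any other position is W if it can reach an L in one move, else L.
n=0: no move → L
n=1: no move → L
n=2: can move to 1, which is L ⇒ W
n=3: can move to 1, which is L ⇒ W
n=4: moves to 2(W), 3(W); every one is W ⇒ L
n=5: can move to 4, which is L ⇒ W
n=6: can move to 4, which is L ⇒ W
n=7: the only move is to 6(W), a W ⇒ L
n=8: can move to 4, which is L ⇒ W
n=9: moves to 3(W), 6(W), 8(W); every one is W ⇒ L
n=10: can move to 9, which is L ⇒ W
n=11: the only move is to 10(W), a W ⇒ L
n=12: can move to 4, which is L ⇒ W
n=13: the only move is to 12(W), a W ⇒ L
n=14: can move to 7, which is L ⇒ W
n=15: moves to 5(W), 10(W), 12(W), 14(W); every one is W ⇒ L
n=16: can move to 15, which is L ⇒ W
n=17: the only move is to 16(W), a W ⇒ L
n=18: can move to 9, which is L ⇒ W
n=19: the only move is to 18(W), a W ⇒ L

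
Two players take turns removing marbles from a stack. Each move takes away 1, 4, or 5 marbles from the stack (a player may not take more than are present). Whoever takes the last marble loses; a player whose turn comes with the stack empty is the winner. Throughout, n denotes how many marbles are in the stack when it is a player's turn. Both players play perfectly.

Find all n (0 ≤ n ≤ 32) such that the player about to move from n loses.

Positions with no move are W. A position that does have a move is losing for the player to move precisely when every available move leads to a winning position for the opponent. Fill in the labels:
n=0: no move; the opponent has just taken the last marble and therefore loses → W
n=1: only reaches 0(W), which is W → L
n=2: reaches L-position 1 → W
n=3: only reaches 2(W), which is W → L
n=4: reaches L-position 3 → W
n=5: reaches L-position 1 → W
n=6: reaches L-position 1 → W
n=7: reaches L-position 3 → W
n=8: reaches L-position 3 → W
n=9: only reaches 8(W), 5(W), 4(W), all W → L
n=10: reaches L-position 9 → W
n=11: only reaches 10(W), 7(W), 6(W), all W → L
n=12: reaches L-position 11 → W
n=13: reaches L-position 9 → W
n=14: reaches L-position 9 → W
n=15: reaches L-position 11 → W
n=16: reaches L-position 11 → W
n=17: only reaches 16(W), 13(W), 12(W), all W → L
n=18: reaches L-position 17 → W
n=19: only reaches 18(W), 15(W), 14(W), all W → L
n=20: reaches L-position 19 → W
n=21: reaches L-position 17 → W
n=22: reaches L-position 17 → W
n=23: reaches L-position 19 → W
n=24: reaches L-position 19 → W
n=25: only reaches 24(W), 21(W), 20(W), all W → L
n=26: reaches L-position 25 → W
n=27: only reaches 26(W), 23(W), 22(W), all W → L
n=28: reaches L-position 27 → W
n=29: reaches L-position 25 → W
n=30: reaches L-position 25 → W
n=31: reaches L-position 27 → W
n=32: reaches L-position 27 → W
Reading off the rows marked L gives the requested list; there are 8 such values of n.

1, 3, 9, 11, 17, 19, 25, 27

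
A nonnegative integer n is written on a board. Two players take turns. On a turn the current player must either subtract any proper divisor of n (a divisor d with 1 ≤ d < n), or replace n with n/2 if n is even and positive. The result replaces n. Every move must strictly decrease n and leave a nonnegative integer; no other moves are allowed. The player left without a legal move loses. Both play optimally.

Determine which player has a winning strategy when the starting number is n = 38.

Build the W/L table. Terminal = L. A non-terminal position is W if it has a move to some L; otherwise it is L.
n=0: no move → L
n=1: no move → L
n=2: reaches L-position 1 → W
n=3: only reaches 2(W), which is W → L
n=4: reaches L-position 3 → W
n=5: only reaches 4(W), which is W → L
n=6: reaches L-position 3 → W
n=7: only reaches 6(W), which is W → L
n=8: reaches L-position 7 → W
n=9: only reaches 6(W), 8(W), all W → L
n=10: reaches L-position 5 → W
n=11: only reaches 10(W), which is W → L
n=12: reaches L-position 9 → W
n=13: only reaches 12(W), which is W → L
n=14: reaches L-position 7 → W
n=15: only reaches 10(W), 12(W), 14(W), all W → L
n=16: reaches L-position 15 → W
n=17: only reaches 16(W), which is W → L
n=18: reaches L-position 9 → W
n=19: only reaches 18(W), which is W → L
n=20: reaches L-position 15 → W
n=21: only reaches 14(W), 18(W), 20(W), all W → L
n=22: reaches L-position 11 → W
n=23: only reaches 22(W), which is W → L
n=24: reaches L-position 21 → W
n=25: only reaches 20(W), 24(W), all W → L
n=26: reaches L-position 13 → W
n=27: only reaches 18(W), 24(W), 26(W), all W → L
n=28: reaches L-position 21 → W
n=29: only reaches 28(W), which is W → L
n=30: reaches L-position 15 → W
n=31: only reaches 30(W), which is W → L
n=32: reaches L-position 31 → W
n=33: only reaches 22(W), 30(W), 32(W), all W → L
n=34: reaches L-position 17 → W
n=35: only reaches 28(W), 30(W), 34(W), all W → L
n=36: reaches L-position 27 → W
n=37: only reaches 36(W), which is W → L
n=38: reaches L-position 19 → W
The starting position 38 is W: the player to move should move to 19, handing over an L position.

The first player wins.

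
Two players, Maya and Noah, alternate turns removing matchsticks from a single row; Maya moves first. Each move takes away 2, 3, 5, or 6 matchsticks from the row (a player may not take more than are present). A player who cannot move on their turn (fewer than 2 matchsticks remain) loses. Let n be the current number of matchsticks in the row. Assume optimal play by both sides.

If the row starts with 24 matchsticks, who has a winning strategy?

Noah wins.

Build the W/L table. Terminal = L. A non-terminal position is W if it has a move to some L; otherwise it is L.
n=0: no move → L
n=1: no move → L
n=2: reaches L-position 0 → W
n=3: reaches L-position 1 → W
n=4: reaches L-position 1 → W
n=5: reaches L-position 0 → W
n=6: reaches L-position 1 → W
n=7: reaches L-position 1 → W
n=8: only reaches 6(W), 5(W), 3(W), 2(W), all W → L
n=9: only reaches 7(W), 6(W), 4(W), 3(W), all W → L
n=10: reaches L-position 8 → W
n=11: reaches L-position 9 → W
n=12: reaches L-position 9 → W
n=13: reaches L-position 8 → W
n=14: reaches L-position 9 → W
n=15: reaches L-position 9 → W
n=16: only reaches 14(W), 13(W), 11(W), 10(W), all W → L
n=17: only reaches 15(W), 14(W), 12(W), 11(W), all W → L
n=18: reaches L-position 16 → W
n=19: reaches L-position 17 → W
n=20: reaches L-position 17 → W
n=21: reaches L-position 16 → W
n=22: reaches L-position 17 → W
n=23: reaches L-position 17 → W
n=24: only reaches 22(W), 21(W), 19(W), 18(W), all W → L
Every move from 24 reaches a W position, so the mover loses.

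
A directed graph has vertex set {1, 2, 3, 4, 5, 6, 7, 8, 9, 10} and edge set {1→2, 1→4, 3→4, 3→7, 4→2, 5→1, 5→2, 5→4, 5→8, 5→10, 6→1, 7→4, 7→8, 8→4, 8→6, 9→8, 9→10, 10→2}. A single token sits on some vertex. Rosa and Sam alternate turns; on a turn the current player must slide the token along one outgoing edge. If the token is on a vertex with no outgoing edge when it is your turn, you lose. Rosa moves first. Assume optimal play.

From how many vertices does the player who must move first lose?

Work bottom-up. With no move the player to move loses. Otherwise the position is W if at least one move leads to an L position for the opponent, and L if every move leads to a W.
Every edge goes from a vertex to one that appears earlier in the order 2, 4, 1, 10, 6, 8, 5, 9, 7, 3, so processing vertices in that order labels each vertex after all of its successors.
2: no outgoing edge → L
4: can move to 2, which is L ⇒ W
1: can move to 2, which is L ⇒ W
10: can move to 2, which is L ⇒ W
6: the only move is to 1(W), a W ⇒ L
8: can move to 6, which is L ⇒ W
5: can move to 2, which is L ⇒ W
9: moves to 8(W), 10(W); every one is W ⇒ L
7: moves to 8(W), 4(W); every one is W ⇒ L
3: can move to 7, which is L ⇒ W
The L vertices are 2, 6, 7, 9; that is 4 in all.

4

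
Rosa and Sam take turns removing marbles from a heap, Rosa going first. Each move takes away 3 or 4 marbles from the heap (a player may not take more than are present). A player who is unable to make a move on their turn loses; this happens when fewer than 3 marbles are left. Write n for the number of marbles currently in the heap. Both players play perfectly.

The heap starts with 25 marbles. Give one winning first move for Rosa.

Label each position W (a win for the player to move) or L (a loss). A position with no legal move is L; any other position is W exactly when some move reaches an L, and L when every move reaches a W.
n=0: no move → L
n=1: no move → L
n=2: no move → L
n=3: W (go to 0, an L position)
n=4: W (go to 1, an L position)
n=5: W (go to 2, an L position)
n=6: W (go to 2, an L position)
n=7: L (options 4(W), 3(W) are all W)
n=8: L (options 5(W), 4(W) are all W)
n=9: L (options 6(W), 5(W) are all W)
n=10: W (go to 7, an L position)
n=11: W (go to 8, an L position)
n=12: W (go to 9, an L position)
n=13: W (go to 9, an L position)
n=14: L (options 11(W), 10(W) are all W)
n=15: L (options 12(W), 11(W) are all W)
n=16: L (options 13(W), 12(W) are all W)
n=17: W (go to 14, an L position)
n=18: W (go to 15, an L position)
n=19: W (go to 16, an L position)
n=20: W (go to 16, an L position)
n=21: L (options 18(W), 17(W) are all W)
n=22: L (options 19(W), 18(W) are all W)
n=23: L (options 20(W), 19(W) are all W)
n=24: W (go to 21, an L position)
n=25: W (go to 22, an L position)
From 25, the L positions reachable in one move are: 22, 21. Any move reaching one of these is winning.

Remove 3, leaving 22.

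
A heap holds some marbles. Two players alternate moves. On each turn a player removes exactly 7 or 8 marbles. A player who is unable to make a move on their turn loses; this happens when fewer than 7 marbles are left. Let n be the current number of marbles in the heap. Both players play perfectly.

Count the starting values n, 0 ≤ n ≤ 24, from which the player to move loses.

Build the W/L table. Terminal = L. A non-terminal position is W if it has a move to some L; otherwise it is L.
n=0: no move → L
n=1: no move → L
n=2: no move → L
n=3: no move → L
n=4: no move → L
n=5: no move → L
n=6: no move → L
n=7: reaches L-position 0 → W
n=8: reaches L-position 1 → W
n=9: reaches L-position 2 → W
n=10: reaches L-position 3 → W
n=11: reaches L-position 4 → W
n=12: reaches L-position 5 → W
n=13: reaches L-position 6 → W
n=14: reaches L-position 6 → W
n=15: only reaches 8(W), 7(W), all W → L
n=16: only reaches 9(W), 8(W), all W → L
n=17: only reaches 10(W), 9(W), all W → L
n=18: only reaches 11(W), 10(W), all W → L
n=19: only reaches 12(W), 11(W), all W → L
n=20: only reaches 13(W), 12(W), all W → L
n=21: only reaches 14(W), 13(W), all W → L
n=22: reaches L-position 15 → W
n=23: reaches L-position 16 → W
n=24: reaches L-position 17 → W
L entries with 0 ≤ n ≤ 24: n = 0, 1, 2, 3, 4, 5, 6, 15, 16, 17, 18, 19, 20, 21; that makes 14.

14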